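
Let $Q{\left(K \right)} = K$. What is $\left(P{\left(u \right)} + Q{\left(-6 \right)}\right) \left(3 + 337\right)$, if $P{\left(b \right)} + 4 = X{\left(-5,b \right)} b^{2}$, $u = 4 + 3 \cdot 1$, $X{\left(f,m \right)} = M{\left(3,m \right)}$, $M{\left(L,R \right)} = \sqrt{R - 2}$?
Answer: $-3400 + 16660 \sqrt{5} \approx 33853.0$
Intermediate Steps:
$M{\left(L,R \right)} = \sqrt{-2 + R}$
$X{\left(f,m \right)} = \sqrt{-2 + m}$
$u = 7$ ($u = 4 + 3 = 7$)
$P{\left(b \right)} = -4 + b^{2} \sqrt{-2 + b}$ ($P{\left(b \right)} = -4 + \sqrt{-2 + b} b^{2} = -4 + b^{2} \sqrt{-2 + b}$)
$\left(P{\left(u \right)} + Q{\left(-6 \right)}\right) \left(3 + 337\right) = \left(\left(-4 + 7^{2} \sqrt{-2 + 7}\right) - 6\right) \left(3 + 337\right) = \left(\left(-4 + 49 \sqrt{5}\right) - 6\right) 340 = \left(-10 + 49 \sqrt{5}\right) 340 = -3400 + 16660 \sqrt{5}$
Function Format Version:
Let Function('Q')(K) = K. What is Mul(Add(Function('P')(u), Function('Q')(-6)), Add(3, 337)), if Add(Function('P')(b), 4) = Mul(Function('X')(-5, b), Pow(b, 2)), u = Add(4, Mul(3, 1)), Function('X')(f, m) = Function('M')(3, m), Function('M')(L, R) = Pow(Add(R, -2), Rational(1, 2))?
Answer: Add(-3400, Mul(16660, Pow(5, Rational(1, 2)))) ≈ 33853.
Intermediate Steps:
Function('M')(L, R) = Pow(Add(-2, R), Rational(1, 2))
Function('X')(f, m) = Pow(Add(-2, m), Rational(1, 2))
u = 7 (u = Add(4, 3) = 7)
Function('P')(b) = Add(-4, Mul(Pow(b, 2), Pow(Add(-2, b), Rational(1, 2)))) (Function('P')(b) = Add(-4, Mul(Pow(Add(-2, b), Rational(1, 2)), Pow(b, 2))) = Add(-4, Mul(Pow(b, 2), Pow(Add(-2, b), Rational(1, 2)))))
Mul(Add(Function('P')(u), Function('Q')(-6)), Add(3, 337)) = Mul(Add(Add(-4, Mul(Pow(7, 2), Pow(Add(-2, 7), Rational(1, 2)))), -6), Add(3, 337)) = Mul(Add(Add(-4, Mul(49, Pow(5, Rational(1, 2)))), -6), 340) = Mul(Add(-10, Mul(49, Pow(5, Rational(1, 2)))), 340) = Add(-3400, Mul(16660, Pow(5, Rational(1, 2))))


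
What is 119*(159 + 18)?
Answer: 21063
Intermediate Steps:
119*(159 + 18) = 119*177 = 21063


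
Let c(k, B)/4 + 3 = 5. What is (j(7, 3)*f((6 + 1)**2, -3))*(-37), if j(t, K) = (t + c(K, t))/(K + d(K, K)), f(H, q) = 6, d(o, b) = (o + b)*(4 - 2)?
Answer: -222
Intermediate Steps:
d(o, b) = 2*b + 2*o (d(o, b) = (b + o)*2 = 2*b + 2*o)
c(k, B) = 8 (c(k, B) = -12 + 4*5 = -12 + 20 = 8)
j(t, K) = (8 + t)/(5*K) (j(t, K) = (t + 8)/(K + (2*K + 2*K)) = (8 + t)/(K + 4*K) = (8 + t)/((5*K)) = (8 + t)*(1/(5*K)) = (8 + t)/(5*K))
(j(7, 3)*f((6 + 1)**2, -3))*(-37) = (((1/5)*(8 + 7)/3)*6)*(-37) = (((1/5)*(1/3)*15)*6)*(-37) = (1*6)*(-37) = 6*(-37) = -222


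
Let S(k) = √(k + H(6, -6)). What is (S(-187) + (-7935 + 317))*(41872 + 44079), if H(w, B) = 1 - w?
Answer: -654774718 + 687608*I*√3 ≈ -6.5477e+8 + 1.191e+6*I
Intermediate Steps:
S(k) = √(-5 + k) (S(k) = √(k + (1 - 1*6)) = √(k + (1 - 6)) = √(k - 5) = √(-5 + k))
(S(-187) + (-7935 + 317))*(41872 + 44079) = (√(-5 - 187) + (-7935 + 317))*(41872 + 44079) = (√(-192) - 7618)*85951 = (8*I*√3 - 7618)*85951 = (-7618 + 8*I*√3)*85951 = -654774718 + 687608*I*√3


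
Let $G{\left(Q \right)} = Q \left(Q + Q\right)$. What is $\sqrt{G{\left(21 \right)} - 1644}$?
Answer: $i \sqrt{762} \approx 27.604 i$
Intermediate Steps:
$G{\left(Q \right)} = 2 Q^{2}$ ($G{\left(Q \right)} = Q 2 Q = 2 Q^{2}$)
$\sqrt{G{\left(21 \right)} - 1644} = \sqrt{2 \cdot 21^{2} - 1644} = \sqrt{2 \cdot 441 - 1644} = \sqrt{882 - 1644} = \sqrt{-762} = i \sqrt{762}$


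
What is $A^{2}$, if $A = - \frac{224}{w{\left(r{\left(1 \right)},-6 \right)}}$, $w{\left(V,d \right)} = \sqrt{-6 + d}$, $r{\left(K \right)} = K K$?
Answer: $- \frac{12544}{3} \approx -4181.3$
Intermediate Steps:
$r{\left(K \right)} = K^{2}$
$A = \frac{112 i \sqrt{3}}{3}$ ($A = - \frac{224}{\sqrt{-6 - 6}} = - \frac{224}{\sqrt{-12}} = - \frac{224}{2 i \sqrt{3}} = - 224 \left(- \frac{i \sqrt{3}}{6}\right) = \frac{112 i \sqrt{3}}{3} \approx 64.663 i$)
$A^{2} = \left(\frac{112 i \sqrt{3}}{3}\right)^{2} = - \frac{12544}{3}$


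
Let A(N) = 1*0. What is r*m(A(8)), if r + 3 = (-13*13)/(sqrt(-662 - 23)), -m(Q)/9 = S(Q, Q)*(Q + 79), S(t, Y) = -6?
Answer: -12798 + 720954*I*sqrt(685)/685 ≈ -12798.0 + 27546.0*I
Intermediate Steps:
A(N) = 0
m(Q) = 4266 + 54*Q (m(Q) = -(-54)*(Q + 79) = -(-54)*(79 + Q) = -9*(-474 - 6*Q) = 4266 + 54*Q)
r = -3 + 169*I*sqrt(685)/685 (r = -3 + (-13*13)/(sqrt(-662 - 23)) = -3 - 169*(-I*sqrt(685)/685) = -3 - (-169)*I*sqrt(685)/685 = -3 + 169*I*sqrt(685)/685 ≈ -3.0 + 6.4572*I)
r*m(A(8)) = (-3 + 169*I*sqrt(685)/685)*(4266 + 54*0) = (-3 + 169*I*sqrt(685)/685)*(4266 + 0) = (-3 + 169*I*sqrt(685)/685)*4266 = -12798 + 720954*I*sqrt(685)/685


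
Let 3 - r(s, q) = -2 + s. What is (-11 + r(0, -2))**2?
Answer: 36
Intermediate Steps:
r(s, q) = 5 - s (r(s, q) = 3 - (-2 + s) = 3 + (2 - s) = 5 - s)
(-11 + r(0, -2))**2 = (-11 + (5 - 1*0))**2 = (-11 + (5 + 0))**2 = (-11 + 5)**2 = (-6)**2 = 36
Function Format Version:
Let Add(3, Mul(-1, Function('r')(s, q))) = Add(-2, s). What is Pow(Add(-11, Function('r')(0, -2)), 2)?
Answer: 36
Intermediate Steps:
Function('r')(s, q) = Add(5, Mul(-1, s)) (Function('r')(s, q) = Add(3, Mul(-1, Add(-2, s))) = Add(3, Add(2, Mul(-1, s))) = Add(5, Mul(-1, s)))
Pow(Add(-11, Function('r')(0, -2)), 2) = Pow(Add(-11, Add(5, Mul(-1, 0))), 2) = Pow(Add(-11, Add(5, 0)), 2) = Pow(Add(-11, 5), 2) = Pow(-6, 2) = 36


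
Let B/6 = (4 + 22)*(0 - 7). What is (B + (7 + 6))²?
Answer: 1164241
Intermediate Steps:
B = -1092 (B = 6*((4 + 22)*(0 - 7)) = 6*(26*(-7)) = 6*(-182) = -1092)
(B + (7 + 6))² = (-1092 + (7 + 6))² = (-1092 + 13)² = (-1079)² = 1164241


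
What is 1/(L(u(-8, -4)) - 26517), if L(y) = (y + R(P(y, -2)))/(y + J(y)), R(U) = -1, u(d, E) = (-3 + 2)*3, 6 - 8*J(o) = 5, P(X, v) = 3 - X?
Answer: -23/609859 ≈ -3.7714e-5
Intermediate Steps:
J(o) = ⅛ (J(o) = ¾ - ⅛*5 = ¾ - 5/8 = ⅛)
u(d, E) = -3 (u(d, E) = -1*3 = -3)
L(y) = (-1 + y)/(⅛ + y) (L(y) = (y - 1)/(y + ⅛) = (-1 + y)/(⅛ + y))
1/(L(u(-8, -4)) - 26517) = 1/(8*(-1 - 3)/(1 + 8*(-3)) - 26517) = 1/(8*(-4)/(1 - 24) - 26517) = 1/(8*(-4)/(-23) - 26517) = 1/(8*(-1/23)*(-4) - 26517) = 1/(32/23 - 26517) = 1/(-609859/23) = -23/609859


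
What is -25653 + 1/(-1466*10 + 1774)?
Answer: -330564559/12886 ≈ -25653.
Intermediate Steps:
-25653 + 1/(-1466*10 + 1774) = -25653 + 1/(-14660 + 1774) = -25653 + 1/(-12886) = -25653 - 1/12886 = -330564559/12886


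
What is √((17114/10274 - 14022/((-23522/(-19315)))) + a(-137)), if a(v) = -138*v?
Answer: √74757315137997118/3179803 ≈ 85.986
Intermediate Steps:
√((17114/10274 - 14022/((-23522/(-19315)))) + a(-137)) = √((17114/10274 - 14022/((-23522/(-19315)))) - 138*(-137)) = √((17114*(1/10274) - 14022/((-23522*(-1/19315)))) + 18906) = √((8557/5137 - 14022/23522/19315) + 18906) = √((8557/5137 - 14022*19315/23522) + 18906) = √((8557/5137 - 7127235/619) + 18906) = √(-36607309412/3179803 + 18906) = √(23510046106/3179803) = √74757315137997118/3179803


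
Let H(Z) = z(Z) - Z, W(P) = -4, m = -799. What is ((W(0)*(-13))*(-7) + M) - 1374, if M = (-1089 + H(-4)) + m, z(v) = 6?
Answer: -3616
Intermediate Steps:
H(Z) = 6 - Z
M = -1878 (M = (-1089 + (6 - 1*(-4))) - 799 = (-1089 + (6 + 4)) - 799 = (-1089 + 10) - 799 = -1079 - 799 = -1878)
((W(0)*(-13))*(-7) + M) - 1374 = (-4*(-13)*(-7) - 1878) - 1374 = (52*(-7) - 1878) - 1374 = (-364 - 1878) - 1374 = -2242 - 1374 = -3616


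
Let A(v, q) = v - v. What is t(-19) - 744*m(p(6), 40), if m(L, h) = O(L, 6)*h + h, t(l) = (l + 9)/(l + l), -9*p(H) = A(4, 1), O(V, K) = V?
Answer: -565435/19 ≈ -29760.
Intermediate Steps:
A(v, q) = 0
p(H) = 0 (p(H) = -⅑*0 = 0)
t(l) = (9 + l)/(2*l) (t(l) = (9 + l)/((2*l)) = (9 + l)*(1/(2*l)) = (9 + l)/(2*l))
m(L, h) = h + L*h (m(L, h) = L*h + h = h + L*h)
t(-19) - 744*m(p(6), 40) = (½)*(9 - 19)/(-19) - 29760*(1 + 0) = (½)*(-1/19)*(-10) - 29760 = 5/19 - 744*40 = 5/19 - 29760 = -565435/19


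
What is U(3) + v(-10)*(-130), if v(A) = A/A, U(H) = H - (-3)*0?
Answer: -127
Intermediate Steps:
U(H) = H (U(H) = H - 1*0 = H + 0 = H)
v(A) = 1
U(3) + v(-10)*(-130) = 3 + 1*(-130) = 3 - 130 = -127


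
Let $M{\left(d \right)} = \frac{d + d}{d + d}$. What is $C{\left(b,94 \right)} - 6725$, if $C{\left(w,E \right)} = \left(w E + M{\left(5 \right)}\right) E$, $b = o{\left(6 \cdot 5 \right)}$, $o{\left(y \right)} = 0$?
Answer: $-6631$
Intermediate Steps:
$b = 0$
$M{\left(d \right)} = 1$ ($M{\left(d \right)} = \frac{2 d}{2 d} = 2 d \frac{1}{2 d} = 1$)
$C{\left(w,E \right)} = E \left(1 + E w\right)$ ($C{\left(w,E \right)} = \left(w E + 1\right) E = \left(E w + 1\right) E = \left(1 + E w\right) E = E \left(1 + E w\right)$)
$C{\left(b,94 \right)} - 6725 = 94 \left(1 + 94 \cdot 0\right) - 6725 = 94 \left(1 + 0\right) - 6725 = 94 \cdot 1 - 6725 = 94 - 6725 = -6631$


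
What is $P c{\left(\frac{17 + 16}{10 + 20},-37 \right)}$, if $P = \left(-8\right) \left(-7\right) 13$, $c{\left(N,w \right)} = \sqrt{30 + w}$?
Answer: $728 i \sqrt{7} \approx 1926.1 i$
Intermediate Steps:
$P = 728$ ($P = 56 \cdot 13 = 728$)
$P c{\left(\frac{17 + 16}{10 + 20},-37 \right)} = 728 \sqrt{30 - 37} = 728 \sqrt{-7} = 728 i \sqrt{7}$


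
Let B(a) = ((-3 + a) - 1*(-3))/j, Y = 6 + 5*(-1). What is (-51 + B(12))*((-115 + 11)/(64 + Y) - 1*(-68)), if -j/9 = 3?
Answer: -153716/45 ≈ -3415.9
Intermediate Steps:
j = -27 (j = -9*3 = -27)
Y = 1 (Y = 6 - 5 = 1)
B(a) = -a/27 (B(a) = ((-3 + a) - 1*(-3))/(-27) = ((-3 + a) + 3)*(-1/27) = a*(-1/27) = -a/27)
(-51 + B(12))*((-115 + 11)/(64 + Y) - 1*(-68)) = (-51 - 1/27*12)*((-115 + 11)/(64 + 1) - 1*(-68)) = (-51 - 4/9)*(-104/65 + 68) = -463*(-104*1/65 + 68)/9 = -463*(-8/5 + 68)/9 = -463/9*332/5 = -153716/45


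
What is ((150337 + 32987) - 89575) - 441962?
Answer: -348213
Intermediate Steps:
((150337 + 32987) - 89575) - 441962 = (183324 - 89575) - 441962 = 93749 - 441962 = -348213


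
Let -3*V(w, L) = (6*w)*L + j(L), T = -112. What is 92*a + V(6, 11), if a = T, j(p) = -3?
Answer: -10435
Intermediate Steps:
V(w, L) = 1 - 2*L*w (V(w, L) = -((6*w)*L - 3)/3 = -(6*L*w - 3)/3 = -(-3 + 6*L*w)/3 = 1 - 2*L*w)
a = -112
92*a + V(6, 11) = 92*(-112) + (1 - 2*11*6) = -10304 + (1 - 132) = -10304 - 131 = -10435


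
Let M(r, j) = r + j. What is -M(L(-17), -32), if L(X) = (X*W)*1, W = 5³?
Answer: 2157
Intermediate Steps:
W = 125
L(X) = 125*X (L(X) = (X*125)*1 = (125*X)*1 = 125*X)
M(r, j) = j + r
-M(L(-17), -32) = -(-32 + 125*(-17)) = -(-32 - 2125) = -1*(-2157) = 2157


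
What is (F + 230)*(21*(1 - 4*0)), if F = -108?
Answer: 2562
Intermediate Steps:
(F + 230)*(21*(1 - 4*0)) = (-108 + 230)*(21*(1 - 4*0)) = 122*(21*(1 + 0)) = 122*(21*1) = 122*21 = 2562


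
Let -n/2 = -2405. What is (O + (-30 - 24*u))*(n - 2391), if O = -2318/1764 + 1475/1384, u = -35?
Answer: 1195535323453/610344 ≈ 1.9588e+6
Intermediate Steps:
n = 4810 (n = -2*(-2405) = 4810)
O = -151553/610344 (O = -2318*1/1764 + 1475*(1/1384) = -1159/882 + 1475/1384 = -151553/610344 ≈ -0.24831)
(O + (-30 - 24*u))*(n - 2391) = (-151553/610344 + (-30 - 24*(-35)))*(4810 - 2391) = (-151553/610344 + (-30 + 840))*2419 = (-151553/610344 + 810)*2419 = (494227087/610344)*2419 = 1195535323453/610344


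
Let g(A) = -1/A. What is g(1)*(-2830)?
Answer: 2830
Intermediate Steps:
g(1)*(-2830) = -1/1*(-2830) = -1*1*(-2830) = -1*(-2830) = 2830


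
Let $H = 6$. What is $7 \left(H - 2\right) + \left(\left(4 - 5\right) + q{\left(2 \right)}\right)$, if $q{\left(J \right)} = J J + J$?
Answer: $33$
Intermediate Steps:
$q{\left(J \right)} = J + J^{2}$ ($q{\left(J \right)} = J^{2} + J = J + J^{2}$)
$7 \left(H - 2\right) + \left(\left(4 - 5\right) + q{\left(2 \right)}\right) = 7 \left(6 - 2\right) + \left(\left(4 - 5\right) + 2 \left(1 + 2\right)\right) = 7 \left(6 - 2\right) + \left(-1 + 2 \cdot 3\right) = 7 \cdot 4 + \left(-1 + 6\right) = 28 + 5 = 33$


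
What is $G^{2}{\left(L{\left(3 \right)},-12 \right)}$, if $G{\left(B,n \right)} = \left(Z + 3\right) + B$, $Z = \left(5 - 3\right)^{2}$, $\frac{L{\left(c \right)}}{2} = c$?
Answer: $169$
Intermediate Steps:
$L{\left(c \right)} = 2 c$
$Z = 4$ ($Z = 2^{2} = 4$)
$G{\left(B,n \right)} = 7 + B$ ($G{\left(B,n \right)} = \left(4 + 3\right) + B = 7 + B$)
$G^{2}{\left(L{\left(3 \right)},-12 \right)} = \left(7 + 2 \cdot 3\right)^{2} = \left(7 + 6\right)^{2} = 13^{2} = 169$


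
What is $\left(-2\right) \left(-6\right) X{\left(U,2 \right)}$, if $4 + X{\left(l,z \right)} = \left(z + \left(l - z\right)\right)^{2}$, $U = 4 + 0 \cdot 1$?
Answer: $144$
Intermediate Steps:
$U = 4$ ($U = 4 + 0 = 4$)
$X{\left(l,z \right)} = -4 + l^{2}$ ($X{\left(l,z \right)} = -4 + \left(z + \left(l - z\right)\right)^{2} = -4 + l^{2}$)
$\left(-2\right) \left(-6\right) X{\left(U,2 \right)} = \left(-2\right) \left(-6\right) \left(-4 + 4^{2}\right) = 12 \left(-4 + 16\right) = 12 \cdot 12 = 144$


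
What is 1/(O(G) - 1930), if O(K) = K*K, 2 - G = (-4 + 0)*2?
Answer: -1/1830 ≈ -0.00054645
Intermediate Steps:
G = 10 (G = 2 - (-4 + 0)*2 = 2 - (-4)*2 = 2 - 1*(-8) = 2 + 8 = 10)
O(K) = K²
1/(O(G) - 1930) = 1/(10² - 1930) = 1/(100 - 1930) = 1/(-1830) = -1/1830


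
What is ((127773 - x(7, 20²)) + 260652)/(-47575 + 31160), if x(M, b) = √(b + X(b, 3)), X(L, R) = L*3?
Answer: -77677/3283 ≈ -23.660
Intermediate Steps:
X(L, R) = 3*L
x(M, b) = 2*√b (x(M, b) = √(b + 3*b) = √(4*b) = 2*√b)
((127773 - x(7, 20²)) + 260652)/(-47575 + 31160) = ((127773 - 2*√(20²)) + 260652)/(-47575 + 31160) = ((127773 - 2*√400) + 260652)/(-16415) = ((127773 - 2*20) + 260652)*(-1/16415) = ((127773 - 1*40) + 260652)*(-1/16415) = ((127773 - 40) + 260652)*(-1/16415) = (127733 + 260652)*(-1/16415) = 388385*(-1/16415) = -77677/3283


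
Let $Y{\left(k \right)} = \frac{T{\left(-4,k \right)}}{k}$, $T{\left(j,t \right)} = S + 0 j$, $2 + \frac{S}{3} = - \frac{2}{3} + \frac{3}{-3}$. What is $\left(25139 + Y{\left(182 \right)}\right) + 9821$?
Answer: $\frac{6362709}{182} \approx 34960.0$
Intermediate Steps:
$S = -11$ ($S = -6 + 3 \left(- \frac{2}{3} + \frac{3}{-3}\right) = -6 + 3 \left(\left(-2\right) \frac{1}{3} + 3 \left(- \frac{1}{3}\right)\right) = -6 + 3 \left(- \frac{2}{3} - 1\right) = -6 + 3 \left(- \frac{5}{3}\right) = -6 - 5 = -11$)
$T{\left(j,t \right)} = -11$ ($T{\left(j,t \right)} = -11 + 0 j = -11 + 0 = -11$)
$Y{\left(k \right)} = - \frac{11}{k}$
$\left(25139 + Y{\left(182 \right)}\right) + 9821 = \left(25139 - \frac{11}{182}\right) + 9821 = \frac{4575287}{182} + 9821 = \frac{6362709}{182}$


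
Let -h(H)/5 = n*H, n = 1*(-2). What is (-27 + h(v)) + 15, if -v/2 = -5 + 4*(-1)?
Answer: 168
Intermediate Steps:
n = -2
v = 18 (v = -2*(-5 + 4*(-1)) = -2*(-5 - 4) = -2*(-9) = 18)
h(H) = 10*H (h(H) = -(-10)*H = 10*H)
(-27 + h(v)) + 15 = (-27 + 10*18) + 15 = (-27 + 180) + 15 = 153 + 15 = 168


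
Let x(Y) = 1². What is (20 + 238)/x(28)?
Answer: 258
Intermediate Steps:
x(Y) = 1
(20 + 238)/x(28) = (20 + 238)/1 = 258*1 = 258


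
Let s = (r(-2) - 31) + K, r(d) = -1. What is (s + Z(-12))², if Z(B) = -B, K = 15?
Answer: 25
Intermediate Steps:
s = -17 (s = (-1 - 31) + 15 = -32 + 15 = -17)
(s + Z(-12))² = (-17 - 1*(-12))² = (-17 + 12)² = (-5)² = 25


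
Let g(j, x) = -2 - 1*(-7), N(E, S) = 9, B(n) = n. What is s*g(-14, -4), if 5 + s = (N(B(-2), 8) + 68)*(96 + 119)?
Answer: 82750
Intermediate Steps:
g(j, x) = 5 (g(j, x) = -2 + 7 = 5)
s = 16550 (s = -5 + (9 + 68)*(96 + 119) = -5 + 77*215 = -5 + 16555 = 16550)
s*g(-14, -4) = 16550*5 = 82750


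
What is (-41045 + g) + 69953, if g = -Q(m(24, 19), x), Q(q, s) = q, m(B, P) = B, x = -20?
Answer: 28884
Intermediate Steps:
g = -24 (g = -1*24 = -24)
(-41045 + g) + 69953 = (-41045 - 24) + 69953 = -41069 + 69953 = 28884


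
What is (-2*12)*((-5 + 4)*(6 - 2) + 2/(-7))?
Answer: 720/7 ≈ 102.86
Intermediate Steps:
(-2*12)*((-5 + 4)*(6 - 2) + 2/(-7)) = -24*(-1*4 + 2*(-⅐)) = -24*(-4 - 2/7) = -24*(-30/7) = 720/7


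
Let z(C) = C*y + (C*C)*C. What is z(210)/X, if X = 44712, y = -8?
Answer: 385805/1863 ≈ 207.09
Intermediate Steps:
z(C) = C³ - 8*C (z(C) = C*(-8) + (C*C)*C = -8*C + C²*C = -8*C + C³ = C³ - 8*C)
z(210)/X = (210*(-8 + 210²))/44712 = (210*(-8 + 44100))*(1/44712) = (210*44092)*(1/44712) = 9259320*(1/44712) = 385805/1863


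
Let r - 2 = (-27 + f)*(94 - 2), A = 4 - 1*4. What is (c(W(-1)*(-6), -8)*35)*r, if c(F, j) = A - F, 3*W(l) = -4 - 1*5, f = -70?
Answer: 5620860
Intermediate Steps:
A = 0 (A = 4 - 4 = 0)
W(l) = -3 (W(l) = (-4 - 1*5)/3 = (-4 - 5)/3 = (⅓)*(-9) = -3)
c(F, j) = -F (c(F, j) = 0 - F = -F)
r = -8922 (r = 2 + (-27 - 70)*(94 - 2) = 2 - 97*92 = 2 - 8924 = -8922)
(c(W(-1)*(-6), -8)*35)*r = (-(-3)*(-6)*35)*(-8922) = (-1*18*35)*(-8922) = -18*35*(-8922) = -630*(-8922) = 5620860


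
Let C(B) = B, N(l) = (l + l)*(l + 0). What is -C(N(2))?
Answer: -8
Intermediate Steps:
N(l) = 2*l² (N(l) = (2*l)*l = 2*l²)
-C(N(2)) = -2*2² = -2*4 = -1*8 = -8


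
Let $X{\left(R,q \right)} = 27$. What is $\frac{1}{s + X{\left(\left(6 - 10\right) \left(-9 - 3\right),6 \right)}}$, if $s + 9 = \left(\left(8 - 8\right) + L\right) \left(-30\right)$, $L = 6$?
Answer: $- \frac{1}{162} \approx -0.0061728$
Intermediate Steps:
$s = -189$ ($s = -9 + \left(\left(8 - 8\right) + 6\right) \left(-30\right) = -9 + \left(0 + 6\right) \left(-30\right) = -9 + 6 \left(-30\right) = -9 - 180 = -189$)
$\frac{1}{s + X{\left(\left(6 - 10\right) \left(-9 - 3\right),6 \right)}} = \frac{1}{-189 + 27} = \frac{1}{-162} = - \frac{1}{162}$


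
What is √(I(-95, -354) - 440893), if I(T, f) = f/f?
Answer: 6*I*√12247 ≈ 664.0*I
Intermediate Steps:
I(T, f) = 1
√(I(-95, -354) - 440893) = √(1 - 440893) = √(-440892) = 6*I*√12247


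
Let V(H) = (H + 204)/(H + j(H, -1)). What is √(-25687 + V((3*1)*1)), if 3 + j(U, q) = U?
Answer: I*√25618 ≈ 160.06*I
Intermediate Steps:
j(U, q) = -3 + U
V(H) = (204 + H)/(-3 + 2*H) (V(H) = (H + 204)/(H + (-3 + H)) = (204 + H)/(-3 + 2*H))
√(-25687 + V((3*1)*1)) = √(-25687 + (204 + (3*1)*1)/(-3 + 2*((3*1)*1))) = √(-25687 + (204 + 3*1)/(-3 + 2*(3*1))) = √(-25687 + (204 + 3)/(-3 + 2*3)) = √(-25687 + 207/(-3 + 6)) = √(-25687 + 207/3) = √(-25687 + (⅓)*207) = √(-25687 + 69) = √(-25618) = I*√25618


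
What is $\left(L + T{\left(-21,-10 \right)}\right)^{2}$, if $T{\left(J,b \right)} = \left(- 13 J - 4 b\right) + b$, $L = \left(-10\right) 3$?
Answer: $74529$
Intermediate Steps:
$L = -30$
$T{\left(J,b \right)} = - 13 J - 3 b$
$\left(L + T{\left(-21,-10 \right)}\right)^{2} = \left(-30 - -303\right)^{2} = \left(-30 + \left(273 + 30\right)\right)^{2} = \left(-30 + 303\right)^{2} = 273^{2} = 74529$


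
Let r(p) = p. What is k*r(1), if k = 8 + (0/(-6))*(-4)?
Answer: 8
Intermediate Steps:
k = 8 (k = 8 + (0*(-⅙))*(-4) = 8 + 0*(-4) = 8 + 0 = 8)
k*r(1) = 8*1 = 8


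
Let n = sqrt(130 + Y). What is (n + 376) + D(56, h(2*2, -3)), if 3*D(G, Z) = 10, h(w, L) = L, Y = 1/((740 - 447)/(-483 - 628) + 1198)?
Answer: 1138/3 + 9*sqrt(2841918671485)/1330685 ≈ 390.74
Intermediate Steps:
Y = 1111/1330685 (Y = 1/(293/(-1111) + 1198) = 1/(293*(-1/1111) + 1198) = 1/(-293/1111 + 1198) = 1/(1330685/1111) = 1111/1330685 ≈ 0.00083491)
D(G, Z) = 10/3 (D(G, Z) = (1/3)*10 = 10/3)
n = 9*sqrt(2841918671485)/1330685 (n = sqrt(130 + 1111/1330685) = sqrt(172990161/1330685) = 9*sqrt(2841918671485)/1330685 ≈ 11.402)
(n + 376) + D(56, h(2*2, -3)) = (9*sqrt(2841918671485)/1330685 + 376) + 10/3 = (376 + 9*sqrt(2841918671485)/1330685) + 10/3 = 1138/3 + 9*sqrt(2841918671485)/1330685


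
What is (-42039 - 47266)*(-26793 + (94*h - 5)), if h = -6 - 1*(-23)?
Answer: 2250486000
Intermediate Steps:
h = 17 (h = -6 + 23 = 17)
(-42039 - 47266)*(-26793 + (94*h - 5)) = (-42039 - 47266)*(-26793 + (94*17 - 5)) = -89305*(-26793 + (1598 - 5)) = -89305*(-26793 + 1593) = -89305*(-25200) = 2250486000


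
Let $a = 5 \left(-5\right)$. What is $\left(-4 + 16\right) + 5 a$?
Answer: $-113$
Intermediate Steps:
$a = -25$
$\left(-4 + 16\right) + 5 a = \left(-4 + 16\right) + 5 \left(-25\right) = 12 - 125 = -113$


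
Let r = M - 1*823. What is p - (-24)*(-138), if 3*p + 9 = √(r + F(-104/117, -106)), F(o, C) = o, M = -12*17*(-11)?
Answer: -3315 + √12781/9 ≈ -3302.4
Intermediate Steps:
M = 2244 (M = -204*(-11) = 2244)
r = 1421 (r = 2244 - 1*823 = 2244 - 823 = 1421)
p = -3 + √12781/9 (p = -3 + √(1421 - 104/117)/3 = -3 + √(1421 - 104*1/117)/3 = -3 + √(1421 - 8/9)/3 = -3 + √(12781/9)/3 = -3 + (√12781/3)/3 = -3 + √12781/9 ≈ 9.5614)
p - (-24)*(-138) = (-3 + √12781/9) - (-24)*(-138) = (-3 + √12781/9) - 1*3312 = (-3 + √12781/9) - 3312 = -3315 + √12781/9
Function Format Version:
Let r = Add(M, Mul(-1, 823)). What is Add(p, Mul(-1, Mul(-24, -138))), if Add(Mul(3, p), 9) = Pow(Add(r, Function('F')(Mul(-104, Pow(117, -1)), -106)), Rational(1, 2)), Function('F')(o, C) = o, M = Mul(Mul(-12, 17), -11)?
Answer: Add(-3315, Mul(Rational(1, 9), Pow(12781, Rational(1, 2)))) ≈ -3302.4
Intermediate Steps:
M = 2244 (M = Mul(-204, -11) = 2244)
r = 1421 (r = Add(2244, Mul(-1, 823)) = Add(2244, -823) = 1421)
p = Add(-3, Mul(Rational(1, 9), Pow(12781, Rational(1, 2)))) (p = Add(-3, Mul(Rational(1, 3), Pow(Add(1421, Mul(-104, Pow(117, -1))), Rational(1, 2)))) = Add(-3, Mul(Rational(1, 3), Pow(Add(1421, Mul(-104, Rational(1, 117))), Rational(1, 2)))) = Add(-3, Mul(Rational(1, 3), Pow(Add(1421, Rational(-8, 9)), Rational(1, 2)))) = Add(-3, Mul(Rational(1, 3), Pow(Rational(12781, 9), Rational(1, 2)))) = Add(-3, Mul(Rational(1, 3), Mul(Rational(1, 3), Pow(12781, Rational(1, 2))))) = Add(-3, Mul(Rational(1, 9), Pow(12781, Rational(1, 2)))) ≈ 9.5614)
Add(p, Mul(-1, Mul(-24, -138))) = Add(Add(-3, Mul(Rational(1, 9), Pow(12781, Rational(1, 2)))), Mul(-1, Mul(-24, -138))) = Add(Add(-3, Mul(Rational(1, 9), Pow(12781, Rational(1, 2)))), Mul(-1, 3312)) = Add(Add(-3, Mul(Rational(1, 9), Pow(12781, Rational(1, 2)))), -3312) = Add(-3315, Mul(Rational(1, 9), Pow(12781, Rational(1, 2))))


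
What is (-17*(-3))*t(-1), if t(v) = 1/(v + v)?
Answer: -51/2 ≈ -25.500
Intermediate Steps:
t(v) = 1/(2*v)
(-17*(-3))*t(-1) = (-17*(-3))*((½)/(-1)) = 51*((½)*(-1)) = 51*(-½) = -51/2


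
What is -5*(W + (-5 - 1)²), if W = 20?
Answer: -280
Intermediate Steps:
-5*(W + (-5 - 1)²) = -5*(20 + (-5 - 1)²) = -5*(20 + (-6)²) = -5*(20 + 36) = -5*56 = -280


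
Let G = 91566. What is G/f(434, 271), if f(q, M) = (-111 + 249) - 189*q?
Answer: -15261/13648 ≈ -1.1182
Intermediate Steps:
f(q, M) = 138 - 189*q
G/f(434, 271) = 91566/(138 - 189*434) = 91566/(138 - 82026) = 91566/(-81888) = 91566*(-1/81888) = -15261/13648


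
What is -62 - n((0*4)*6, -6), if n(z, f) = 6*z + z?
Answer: -62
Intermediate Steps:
n(z, f) = 7*z
-62 - n((0*4)*6, -6) = -62 - 7*(0*4)*6 = -62 - 7*0*6 = -62 - 7*0 = -62 - 1*0 = -62 + 0 = -62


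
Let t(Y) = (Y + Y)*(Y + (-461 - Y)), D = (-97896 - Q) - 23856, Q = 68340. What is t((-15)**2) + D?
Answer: -397542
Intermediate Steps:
D = -190092 (D = (-97896 - 1*68340) - 23856 = (-97896 - 68340) - 23856 = -166236 - 23856 = -190092)
t(Y) = -922*Y (t(Y) = (2*Y)*(-461) = -922*Y)
t((-15)**2) + D = -922*(-15)**2 - 190092 = -922*225 - 190092 = -207450 - 190092 = -397542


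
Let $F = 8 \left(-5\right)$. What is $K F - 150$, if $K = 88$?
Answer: $-3670$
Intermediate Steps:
$F = -40$
$K F - 150 = 88 \left(-40\right) - 150 = -3520 - 150 = -3670$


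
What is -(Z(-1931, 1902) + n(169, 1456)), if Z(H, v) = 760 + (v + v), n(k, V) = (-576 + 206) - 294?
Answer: -3900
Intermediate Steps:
n(k, V) = -664 (n(k, V) = -370 - 294 = -664)
Z(H, v) = 760 + 2*v
-(Z(-1931, 1902) + n(169, 1456)) = -((760 + 2*1902) - 664) = -((760 + 3804) - 664) = -(4564 - 664) = -1*3900 = -3900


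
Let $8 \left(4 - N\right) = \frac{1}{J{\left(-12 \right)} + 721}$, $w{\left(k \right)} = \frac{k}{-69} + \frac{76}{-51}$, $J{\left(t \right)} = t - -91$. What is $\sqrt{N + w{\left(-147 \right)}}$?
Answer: $\frac{\sqrt{40860313671}}{93840} \approx 2.1541$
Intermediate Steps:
$J{\left(t \right)} = 91 + t$ ($J{\left(t \right)} = t + 91 = 91 + t$)
$w{\left(k \right)} = - \frac{76}{51} - \frac{k}{69}$ ($w{\left(k \right)} = k \left(- \frac{1}{69}\right) + 76 \left(- \frac{1}{51}\right) = - \frac{k}{69} - \frac{76}{51} = - \frac{76}{51} - \frac{k}{69}$)
$N = \frac{25599}{6400}$ ($N = 4 - \frac{1}{8 \left(\left(91 - 12\right) + 721\right)} = 4 - \frac{1}{8 \left(79 + 721\right)} = 4 - \frac{1}{8 \cdot 800} = 4 - \frac{1}{6400} = \frac{25599}{6400} \approx 3.9998$)
$\sqrt{N + w{\left(-147 \right)}} = \sqrt{\frac{25599}{6400} - - \frac{751}{1173}} = \sqrt{\frac{25599}{6400} + \left(- \frac{76}{51} + \frac{49}{23}\right)} = \sqrt{\frac{25599}{6400} + \frac{751}{1173}} = \sqrt{\frac{34834027}{7507200}} = \frac{\sqrt{40860313671}}{93840}$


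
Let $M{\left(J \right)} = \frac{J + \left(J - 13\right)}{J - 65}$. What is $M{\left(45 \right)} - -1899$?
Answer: $\frac{37903}{20} \approx 1895.2$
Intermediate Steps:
$M{\left(J \right)} = \frac{-13 + 2 J}{-65 + J}$ ($M{\left(J \right)} = \frac{J + \left(J - 13\right)}{-65 + J} = \frac{J + \left(-13 + J\right)}{-65 + J} = \frac{-13 + 2 J}{-65 + J}$)
$M{\left(45 \right)} - -1899 = \frac{-13 + 2 \cdot 45}{-65 + 45} - -1899 = \frac{-13 + 90}{-20} + 1899 = \left(- \frac{1}{20}\right) 77 + 1899 = - \frac{77}{20} + 1899 = \frac{37903}{20}$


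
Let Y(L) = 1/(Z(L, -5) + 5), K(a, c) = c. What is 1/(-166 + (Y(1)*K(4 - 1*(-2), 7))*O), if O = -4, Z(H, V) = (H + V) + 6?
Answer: -1/170 ≈ -0.0058824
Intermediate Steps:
Z(H, V) = 6 + H + V
Y(L) = 1/(6 + L) (Y(L) = 1/((6 + L - 5) + 5) = 1/((1 + L) + 5) = 1/(6 + L))
1/(-166 + (Y(1)*K(4 - 1*(-2), 7))*O) = 1/(-166 + (7/(6 + 1))*(-4)) = 1/(-166 + (7/7)*(-4)) = 1/(-166 + ((1/7)*7)*(-4)) = 1/(-166 + 1*(-4)) = 1/(-166 - 4) = 1/(-170) = -1/170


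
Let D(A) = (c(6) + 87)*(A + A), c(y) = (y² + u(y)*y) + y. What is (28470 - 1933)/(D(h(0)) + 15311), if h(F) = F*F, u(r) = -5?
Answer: 26537/15311 ≈ 1.7332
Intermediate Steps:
c(y) = y² - 4*y (c(y) = (y² - 5*y) + y = y² - 4*y)
h(F) = F²
D(A) = 198*A (D(A) = (6*(-4 + 6) + 87)*(A + A) = (6*2 + 87)*(2*A) = (12 + 87)*(2*A) = 99*(2*A) = 198*A)
(28470 - 1933)/(D(h(0)) + 15311) = (28470 - 1933)/(198*0² + 15311) = 26537/(198*0 + 15311) = 26537/(0 + 15311) = 26537/15311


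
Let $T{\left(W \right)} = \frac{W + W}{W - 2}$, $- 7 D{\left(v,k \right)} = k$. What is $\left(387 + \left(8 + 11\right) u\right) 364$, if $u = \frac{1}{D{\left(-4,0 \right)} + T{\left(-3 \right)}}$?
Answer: $\frac{439894}{3} \approx 1.4663 \cdot 10^{5}$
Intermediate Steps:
$D{\left(v,k \right)} = - \frac{k}{7}$
$T{\left(W \right)} = \frac{2 W}{-2 + W}$
$u = \frac{5}{6}$ ($u = \frac{1}{\left(- \frac{1}{7}\right) 0 + 2 \left(-3\right) \frac{1}{-2 - 3}} = \frac{1}{0 + 2 \left(-3\right) \frac{1}{-5}} = \frac{1}{0 + 2 \left(-3\right) \left(- \frac{1}{5}\right)} = \frac{1}{0 + \frac{6}{5}} = \frac{1}{\frac{6}{5}} = \frac{5}{6} \approx 0.83333$)
$\left(387 + \left(8 + 11\right) u\right) 364 = \left(387 + \left(8 + 11\right) \frac{5}{6}\right) 364 = \left(387 + 19 \cdot \frac{5}{6}\right) 364 = \left(387 + \frac{95}{6}\right) 364 = \frac{2417}{6} \cdot 364 = \frac{439894}{3}$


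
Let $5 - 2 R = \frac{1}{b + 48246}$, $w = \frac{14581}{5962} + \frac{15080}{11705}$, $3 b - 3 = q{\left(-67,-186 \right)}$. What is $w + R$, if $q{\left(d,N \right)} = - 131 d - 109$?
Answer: $\frac{13347807438699}{2141135856178} \approx 6.234$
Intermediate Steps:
$q{\left(d,N \right)} = -109 - 131 d$
$b = \frac{8671}{3}$ ($b = 1 + \frac{-109 - -8777}{3} = 1 + \frac{-109 + 8777}{3} = 1 + \frac{1}{3} \cdot 8668 = 1 + \frac{8668}{3} = \frac{8671}{3} \approx 2890.3$)
$w = \frac{52115513}{13957042}$ ($w = 14581 \cdot \frac{1}{5962} + 15080 \cdot \frac{1}{11705} = \frac{14581}{5962} + \frac{3016}{2341} = \frac{52115513}{13957042} \approx 3.734$)
$R = \frac{383521}{153409}$ ($R = \frac{5}{2} - \frac{1}{2 \left(\frac{8671}{3} + 48246\right)} = \frac{5}{2} - \frac{1}{2 \cdot \frac{153409}{3}} = \frac{5}{2} - \frac{3}{306818} = \frac{383521}{153409} \approx 2.5$)
$w + R = \frac{52115513}{13957042} + \frac{383521}{153409} = \frac{13347807438699}{2141135856178}$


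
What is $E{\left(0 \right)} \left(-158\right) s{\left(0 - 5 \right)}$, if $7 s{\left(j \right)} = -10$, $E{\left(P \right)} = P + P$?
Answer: $0$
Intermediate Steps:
$E{\left(P \right)} = 2 P$
$s{\left(j \right)} = - \frac{10}{7}$ ($s{\left(j \right)} = \frac{1}{7} \left(-10\right) = - \frac{10}{7}$)
$E{\left(0 \right)} \left(-158\right) s{\left(0 - 5 \right)} = 2 \cdot 0 \left(-158\right) \left(- \frac{10}{7}\right) = 0 \left(-158\right) \left(- \frac{10}{7}\right) = 0 \left(- \frac{10}{7}\right) = 0$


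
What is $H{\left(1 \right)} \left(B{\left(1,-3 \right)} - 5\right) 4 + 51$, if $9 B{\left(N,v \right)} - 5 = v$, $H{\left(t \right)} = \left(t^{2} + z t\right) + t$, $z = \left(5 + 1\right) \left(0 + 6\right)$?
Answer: $- \frac{6077}{9} \approx -675.22$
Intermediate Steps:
$z = 36$ ($z = 6 \cdot 6 = 36$)
$H{\left(t \right)} = t^{2} + 37 t$ ($H{\left(t \right)} = \left(t^{2} + 36 t\right) + t = t^{2} + 37 t$)
$B{\left(N,v \right)} = \frac{5}{9} + \frac{v}{9}$
$H{\left(1 \right)} \left(B{\left(1,-3 \right)} - 5\right) 4 + 51 = 1 \left(37 + 1\right) \left(\left(\frac{5}{9} + \frac{1}{9} \left(-3\right)\right) - 5\right) 4 + 51 = 1 \cdot 38 \left(\left(\frac{5}{9} - \frac{1}{3}\right) - 5\right) 4 + 51 = 38 \left(\frac{2}{9} - 5\right) 4 + 51 = 38 \left(\left(- \frac{43}{9}\right) 4\right) + 51 = 38 \left(- \frac{172}{9}\right) + 51 = - \frac{6536}{9} + 51 = - \frac{6077}{9}$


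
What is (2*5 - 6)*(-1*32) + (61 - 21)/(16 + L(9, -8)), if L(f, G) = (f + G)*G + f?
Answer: -2136/17 ≈ -125.65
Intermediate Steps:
L(f, G) = f + G*(G + f) (L(f, G) = (G + f)*G + f = G*(G + f) + f = f + G*(G + f))
(2*5 - 6)*(-1*32) + (61 - 21)/(16 + L(9, -8)) = (2*5 - 6)*(-1*32) + (61 - 21)/(16 + (9 + (-8)² - 8*9)) = (10 - 6)*(-32) + 40/(16 + (9 + 64 - 72)) = 4*(-32) + 40/(16 + 1) = -128 + 40/17 = -2136/17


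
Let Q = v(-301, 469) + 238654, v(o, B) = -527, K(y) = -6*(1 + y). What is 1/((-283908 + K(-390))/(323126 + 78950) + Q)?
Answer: 201038/47872435039 ≈ 4.1994e-6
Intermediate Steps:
K(y) = -6 - 6*y
Q = 238127 (Q = -527 + 238654 = 238127)
1/((-283908 + K(-390))/(323126 + 78950) + Q) = 1/((-283908 + (-6 - 6*(-390)))/(323126 + 78950) + 238127) = 1/((-283908 + (-6 + 2340))/402076 + 238127) = 1/((-283908 + 2334)*(1/402076) + 238127) = 1/(-281574*1/402076 + 238127) = 1/(-140787/201038 + 238127) = 1/(47872435039/201038) = 201038/47872435039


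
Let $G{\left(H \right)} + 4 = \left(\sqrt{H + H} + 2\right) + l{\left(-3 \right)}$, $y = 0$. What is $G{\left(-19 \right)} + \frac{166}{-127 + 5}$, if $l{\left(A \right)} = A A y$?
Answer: $- \frac{205}{61} + i \sqrt{38} \approx -3.3607 + 6.1644 i$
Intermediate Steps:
$l{\left(A \right)} = 0$ ($l{\left(A \right)} = A A 0 = A^{2} \cdot 0 = 0$)
$G{\left(H \right)} = -2 + \sqrt{2} \sqrt{H}$ ($G{\left(H \right)} = -4 + \left(\left(\sqrt{H + H} + 2\right) + 0\right) = -4 + \left(\left(\sqrt{2 H} + 2\right) + 0\right) = -4 + \left(\left(\sqrt{2} \sqrt{H} + 2\right) + 0\right) = -4 + \left(\left(2 + \sqrt{2} \sqrt{H}\right) + 0\right) = -4 + \left(2 + \sqrt{2} \sqrt{H}\right) = -2 + \sqrt{2} \sqrt{H}$)
$G{\left(-19 \right)} + \frac{166}{-127 + 5} = \left(-2 + \sqrt{2} \sqrt{-19}\right) + \frac{166}{-127 + 5} = \left(-2 + \sqrt{2} i \sqrt{19}\right) + \frac{166}{-122} = \left(-2 + i \sqrt{38}\right) + 166 \left(- \frac{1}{122}\right) = \left(-2 + i \sqrt{38}\right) - \frac{83}{61} = - \frac{205}{61} + i \sqrt{38}$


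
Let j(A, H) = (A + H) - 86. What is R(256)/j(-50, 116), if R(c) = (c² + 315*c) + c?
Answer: -36608/5 ≈ -7321.6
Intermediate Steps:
j(A, H) = -86 + A + H
R(c) = c² + 316*c
R(256)/j(-50, 116) = (256*(316 + 256))/(-86 - 50 + 116) = (256*572)/(-20) = 146432*(-1/20) = -36608/5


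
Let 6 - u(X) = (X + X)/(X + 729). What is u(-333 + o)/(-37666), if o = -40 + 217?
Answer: -625/3597103 ≈ -0.00017375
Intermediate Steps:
o = 177
u(X) = 6 - 2*X/(729 + X) (u(X) = 6 - (X + X)/(X + 729) = 6 - 2*X/(729 + X))
u(-333 + o)/(-37666) = (2*(2187 + 2*(-333 + 177))/(729 + (-333 + 177)))/(-37666) = (2*(2187 + 2*(-156))/(729 - 156))*(-1/37666) = (2*(2187 - 312)/573)*(-1/37666) = (2*(1/573)*1875)*(-1/37666) = (1250/191)*(-1/37666) = -625/3597103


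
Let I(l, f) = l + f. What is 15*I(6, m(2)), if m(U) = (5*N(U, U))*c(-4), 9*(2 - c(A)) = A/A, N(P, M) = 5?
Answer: 2395/3 ≈ 798.33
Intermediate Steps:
c(A) = 17/9 (c(A) = 2 - A/(9*A) = 2 - ⅑*1 = 2 - ⅑ = 17/9)
m(U) = 425/9 (m(U) = (5*5)*(17/9) = 25*(17/9) = 425/9)
I(l, f) = f + l
15*I(6, m(2)) = 15*(425/9 + 6) = 15*(479/9) = 2395/3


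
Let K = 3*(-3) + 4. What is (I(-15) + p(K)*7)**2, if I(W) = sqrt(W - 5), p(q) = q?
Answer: 1205 - 140*I*sqrt(5) ≈ 1205.0 - 313.05*I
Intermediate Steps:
K = -5 (K = -9 + 4 = -5)
I(W) = sqrt(-5 + W)
(I(-15) + p(K)*7)**2 = (sqrt(-5 - 15) - 5*7)**2 = (sqrt(-20) - 35)**2 = (2*I*sqrt(5) - 35)**2 = (-35 + 2*I*sqrt(5))**2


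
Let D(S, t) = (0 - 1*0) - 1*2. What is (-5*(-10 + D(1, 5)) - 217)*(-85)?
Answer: 13345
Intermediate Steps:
D(S, t) = -2 (D(S, t) = (0 + 0) - 2 = 0 - 2 = -2)
(-5*(-10 + D(1, 5)) - 217)*(-85) = (-5*(-10 - 2) - 217)*(-85) = (-5*(-12) - 217)*(-85) = (60 - 217)*(-85) = -157*(-85) = 13345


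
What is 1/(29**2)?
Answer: 1/841 ≈ 0.0011891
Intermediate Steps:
1/(29**2) = 1/841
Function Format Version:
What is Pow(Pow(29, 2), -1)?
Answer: Rational(1, 841) ≈ 0.0011891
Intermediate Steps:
Pow(Pow(29, 2), -1) = Pow(841, -1) = Rational(1, 841)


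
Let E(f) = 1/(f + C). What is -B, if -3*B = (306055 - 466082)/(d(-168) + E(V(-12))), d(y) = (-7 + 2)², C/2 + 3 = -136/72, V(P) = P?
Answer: -31365292/14673 ≈ -2137.6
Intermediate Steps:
C = -88/9 (C = -6 + 2*(-136/72) = -6 + 2*(-136*1/72) = -6 + 2*(-17/9) = -6 - 34/9 = -88/9 ≈ -9.7778)
d(y) = 25 (d(y) = (-5)² = 25)
E(f) = 1/(-88/9 + f) (E(f) = 1/(f - 88/9) = 1/(-88/9 + f))
B = 31365292/14673 (B = -(306055 - 466082)/(3*(25 + 9/(-88 + 9*(-12)))) = -(-160027)/(3*(25 + 9/(-88 - 108))) = -(-160027)/(3*(25 + 9/(-196))) = -(-160027)/(3*(25 + 9*(-1/196))) = -(-160027)/(3*(25 - 9/196)) = -(-160027)/(3*4891/196) = -(-160027)*196/(3*4891) = -⅓*(-31365292/4891) = 31365292/14673 ≈ 2137.6)
-B = -1*31365292/14673 = -31365292/14673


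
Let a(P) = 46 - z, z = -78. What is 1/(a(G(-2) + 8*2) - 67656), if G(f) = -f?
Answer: -1/67532 ≈ -1.4808e-5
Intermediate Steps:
a(P) = 124 (a(P) = 46 - 1*(-78) = 46 + 78 = 124)
1/(a(G(-2) + 8*2) - 67656) = 1/(124 - 67656) = 1/(-67532) = -1/67532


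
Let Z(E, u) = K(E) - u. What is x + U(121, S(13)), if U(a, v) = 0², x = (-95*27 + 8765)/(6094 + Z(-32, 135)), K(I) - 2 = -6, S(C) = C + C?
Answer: 1240/1191 ≈ 1.0411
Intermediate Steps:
S(C) = 2*C
K(I) = -4 (K(I) = 2 - 6 = -4)
Z(E, u) = -4 - u
x = 1240/1191 (x = (-95*27 + 8765)/(6094 + (-4 - 1*135)) = (-2565 + 8765)/(6094 + (-4 - 135)) = 6200/(6094 - 139) = 6200/5955 = 6200*(1/5955) = 1240/1191 ≈ 1.0411)
U(a, v) = 0
x + U(121, S(13)) = 1240/1191 + 0 = 1240/1191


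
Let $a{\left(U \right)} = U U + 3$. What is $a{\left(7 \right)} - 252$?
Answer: $-200$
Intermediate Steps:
$a{\left(U \right)} = 3 + U^{2}$ ($a{\left(U \right)} = U^{2} + 3 = 3 + U^{2}$)
$a{\left(7 \right)} - 252 = \left(3 + 7^{2}\right) - 252 = \left(3 + 49\right) - 252 = 52 - 252 = -200$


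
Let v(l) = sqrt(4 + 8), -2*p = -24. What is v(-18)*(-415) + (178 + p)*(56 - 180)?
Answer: -23560 - 830*sqrt(3) ≈ -24998.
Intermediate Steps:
p = 12 (p = -1/2*(-24) = 12)
v(l) = 2*sqrt(3) (v(l) = sqrt(12) = 2*sqrt(3))
v(-18)*(-415) + (178 + p)*(56 - 180) = (2*sqrt(3))*(-415) + (178 + 12)*(56 - 180) = -830*sqrt(3) + 190*(-124) = -830*sqrt(3) - 23560 = -23560 - 830*sqrt(3)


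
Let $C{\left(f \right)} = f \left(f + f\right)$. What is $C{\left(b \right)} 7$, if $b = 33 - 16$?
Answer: $4046$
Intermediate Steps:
$b = 17$
$C{\left(f \right)} = 2 f^{2}$ ($C{\left(f \right)} = f 2 f = 2 f^{2}$)
$C{\left(b \right)} 7 = 2 \cdot 17^{2} \cdot 7 = 2 \cdot 289 \cdot 7 = 578 \cdot 7 = 4046$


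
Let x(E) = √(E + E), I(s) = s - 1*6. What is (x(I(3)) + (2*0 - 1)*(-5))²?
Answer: (5 + I*√6)² ≈ 19.0 + 24.495*I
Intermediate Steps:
I(s) = -6 + s (I(s) = s - 6 = -6 + s)
x(E) = √2*√E (x(E) = √(2*E) = √2*√E)
(x(I(3)) + (2*0 - 1)*(-5))² = (√2*√(-6 + 3) + (2*0 - 1)*(-5))² = (√2*√(-3) + (0 - 1)*(-5))² = (√2*(I*√3) - 1*(-5))² = (I*√6 + 5)² = (5 + I*√6)²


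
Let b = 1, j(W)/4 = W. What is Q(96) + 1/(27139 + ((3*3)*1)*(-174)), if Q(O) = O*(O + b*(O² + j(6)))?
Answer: 22919954689/25573 ≈ 8.9626e+5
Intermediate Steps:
j(W) = 4*W
Q(O) = O*(24 + O + O²) (Q(O) = O*(O + 1*(O² + 4*6)) = O*(O + 1*(O² + 24)) = O*(O + 1*(24 + O²)) = O*(O + (24 + O²)) = O*(24 + O + O²))
Q(96) + 1/(27139 + ((3*3)*1)*(-174)) = 96*(24 + 96 + 96²) + 1/(27139 + ((3*3)*1)*(-174)) = 96*(24 + 96 + 9216) + 1/(27139 + (9*1)*(-174)) = 96*9336 + 1/(27139 + 9*(-174)) = 896256 + 1/(27139 - 1566) = 896256 + 1/25573 = 22919954689/25573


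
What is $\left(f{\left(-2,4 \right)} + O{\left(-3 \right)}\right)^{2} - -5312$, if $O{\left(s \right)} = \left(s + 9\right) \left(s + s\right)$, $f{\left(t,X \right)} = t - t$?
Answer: $6608$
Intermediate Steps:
$f{\left(t,X \right)} = 0$
$O{\left(s \right)} = 2 s \left(9 + s\right)$ ($O{\left(s \right)} = \left(9 + s\right) 2 s = 2 s \left(9 + s\right)$)
$\left(f{\left(-2,4 \right)} + O{\left(-3 \right)}\right)^{2} - -5312 = \left(0 + 2 \left(-3\right) \left(9 - 3\right)\right)^{2} - -5312 = \left(0 + 2 \left(-3\right) 6\right)^{2} + 5312 = \left(0 - 36\right)^{2} + 5312 = \left(-36\right)^{2} + 5312 = 1296 + 5312 = 6608$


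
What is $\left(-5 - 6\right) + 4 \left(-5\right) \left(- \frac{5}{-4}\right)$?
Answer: $-36$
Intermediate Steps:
$\left(-5 - 6\right) + 4 \left(-5\right) \left(- \frac{5}{-4}\right) = \left(-5 - 6\right) - 20 \left(\left(-5\right) \left(- \frac{1}{4}\right)\right) = -11 - 25 = -36$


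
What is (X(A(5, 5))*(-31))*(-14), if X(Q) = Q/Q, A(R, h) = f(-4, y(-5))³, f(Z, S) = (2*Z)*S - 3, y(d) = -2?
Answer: 434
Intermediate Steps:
f(Z, S) = -3 + 2*S*Z (f(Z, S) = 2*S*Z - 3 = -3 + 2*S*Z)
A(R, h) = 2197 (A(R, h) = (-3 + 2*(-2)*(-4))³ = (-3 + 16)³ = 13³ = 2197)
X(Q) = 1
(X(A(5, 5))*(-31))*(-14) = (1*(-31))*(-14) = -31*(-14) = 434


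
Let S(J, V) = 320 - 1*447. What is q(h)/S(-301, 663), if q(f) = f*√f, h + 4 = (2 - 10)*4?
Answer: 216*I/127 ≈ 1.7008*I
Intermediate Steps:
S(J, V) = -127 (S(J, V) = 320 - 447 = -127)
h = -36 (h = -4 + (2 - 10)*4 = -4 - 8*4 = -4 - 32 = -36)
q(f) = f^(3/2)
q(h)/S(-301, 663) = (-36)^(3/2)/(-127) = -216*I*(-1/127) = 216*I/127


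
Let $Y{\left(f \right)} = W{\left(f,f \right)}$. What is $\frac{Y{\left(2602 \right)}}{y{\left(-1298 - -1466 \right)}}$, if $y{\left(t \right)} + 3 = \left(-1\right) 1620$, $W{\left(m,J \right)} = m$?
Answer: $- \frac{2602}{1623} \approx -1.6032$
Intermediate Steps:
$Y{\left(f \right)} = f$
$y{\left(t \right)} = -1623$ ($y{\left(t \right)} = -3 - 1620 = -1623$)
$\frac{Y{\left(2602 \right)}}{y{\left(-1298 - -1466 \right)}} = \frac{2602}{-1623} = 2602 \left(- \frac{1}{1623}\right) = - \frac{2602}{1623}$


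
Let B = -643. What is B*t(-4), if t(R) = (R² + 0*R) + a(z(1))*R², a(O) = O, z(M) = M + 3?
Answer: -51440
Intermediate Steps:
z(M) = 3 + M
t(R) = 5*R² (t(R) = (R² + 0*R) + (3 + 1)*R² = (R² + 0) + 4*R² = R² + 4*R² = 5*R²)
B*t(-4) = -3215*(-4)² = -3215*16 = -643*80 = -51440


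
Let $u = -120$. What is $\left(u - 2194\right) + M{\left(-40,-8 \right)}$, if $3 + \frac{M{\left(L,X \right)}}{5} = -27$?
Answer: $-2464$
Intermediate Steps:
$M{\left(L,X \right)} = -150$ ($M{\left(L,X \right)} = -15 + 5 \left(-27\right) = -15 - 135 = -150$)
$\left(u - 2194\right) + M{\left(-40,-8 \right)} = \left(-120 - 2194\right) - 150 = -2314 - 150 = -2464$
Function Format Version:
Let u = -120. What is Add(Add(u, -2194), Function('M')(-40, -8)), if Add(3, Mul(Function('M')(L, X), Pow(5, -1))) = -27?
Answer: -2464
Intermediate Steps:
Function('M')(L, X) = -150 (Function('M')(L, X) = Add(-15, Mul(5, -27)) = Add(-15, -135) = -150)
Add(Add(u, -2194), Function('M')(-40, -8)) = Add(Add(-120, -2194), -150) = Add(-2314, -150) = -2464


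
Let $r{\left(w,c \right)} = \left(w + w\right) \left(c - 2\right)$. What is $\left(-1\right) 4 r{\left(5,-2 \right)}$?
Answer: $160$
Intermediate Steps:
$r{\left(w,c \right)} = 2 w \left(-2 + c\right)$
$\left(-1\right) 4 r{\left(5,-2 \right)} = \left(-1\right) 4 \cdot 2 \cdot 5 \left(-2 - 2\right) = - 4 \cdot 2 \cdot 5 \left(-4\right) = \left(-4\right) \left(-40\right) = 160$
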